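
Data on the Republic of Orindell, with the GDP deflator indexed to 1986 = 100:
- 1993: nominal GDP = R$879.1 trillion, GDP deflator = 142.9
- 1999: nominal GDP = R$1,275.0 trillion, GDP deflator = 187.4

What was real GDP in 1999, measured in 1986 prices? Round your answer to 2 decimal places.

Real GDP = Nominal / (GDP deflator/100) = 1275.0 / 1.874 = 680.36.

R$680.36 trillion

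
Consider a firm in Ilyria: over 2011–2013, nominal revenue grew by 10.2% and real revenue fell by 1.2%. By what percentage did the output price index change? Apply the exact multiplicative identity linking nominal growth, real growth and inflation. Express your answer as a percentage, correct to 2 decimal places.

(1 + g_nom) = (1 + g_real)(1 + π), so π = 1.1020 / 0.9880 − 1 = 0.11538.

11.54%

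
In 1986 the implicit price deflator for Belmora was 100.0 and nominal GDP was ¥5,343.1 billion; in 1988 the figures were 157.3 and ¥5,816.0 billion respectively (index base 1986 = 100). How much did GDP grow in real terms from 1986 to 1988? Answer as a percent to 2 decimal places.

Deflate each year: 1986 → 5343.1/1.000 = 5343.10; 1988 → 5816.0/1.573 = 3697.39.
So real GDP changed by 3697.39/5343.10 − 1 = -0.3080, i.e. -30.80%.

-30.80%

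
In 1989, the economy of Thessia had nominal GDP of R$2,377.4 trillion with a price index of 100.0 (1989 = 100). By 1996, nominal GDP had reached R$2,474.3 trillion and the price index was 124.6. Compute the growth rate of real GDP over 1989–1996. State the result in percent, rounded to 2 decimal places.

-16.47%

Deflate each year: 1989 → 2377.4/1.000 = 2377.40; 1996 → 2474.3/1.246 = 1985.79.
So real GDP changed by 1985.79/2377.40 − 1 = -0.1647, i.e. -16.47%.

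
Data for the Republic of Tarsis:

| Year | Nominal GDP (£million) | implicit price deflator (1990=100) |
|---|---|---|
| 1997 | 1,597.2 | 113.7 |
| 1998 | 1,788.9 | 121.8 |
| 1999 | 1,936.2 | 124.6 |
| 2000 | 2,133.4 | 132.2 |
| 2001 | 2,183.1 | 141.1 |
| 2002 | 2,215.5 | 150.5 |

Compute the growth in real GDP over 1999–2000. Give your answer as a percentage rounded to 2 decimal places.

Real GDP 1999 = 1936.2/1.246 = 1553.93.
Real GDP 2000 = 2133.4/1.322 = 1613.77.
Change = 1613.77/1553.93 − 1 = 0.0385.

3.85%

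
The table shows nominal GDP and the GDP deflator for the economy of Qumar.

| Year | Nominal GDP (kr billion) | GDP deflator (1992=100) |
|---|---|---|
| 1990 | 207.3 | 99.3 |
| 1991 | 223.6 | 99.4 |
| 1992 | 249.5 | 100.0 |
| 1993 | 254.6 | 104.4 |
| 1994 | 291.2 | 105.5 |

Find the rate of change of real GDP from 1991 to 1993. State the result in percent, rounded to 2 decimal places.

Real GDP 1991 = 223.6/0.994 = 224.95.
Real GDP 1993 = 254.6/1.044 = 243.87.
Change = 243.87/224.95 − 1 = 0.0841.

8.41%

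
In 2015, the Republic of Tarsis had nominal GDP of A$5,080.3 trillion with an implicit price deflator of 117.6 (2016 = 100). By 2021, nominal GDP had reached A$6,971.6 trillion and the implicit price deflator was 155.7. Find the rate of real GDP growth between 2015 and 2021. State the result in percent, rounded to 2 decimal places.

3.65%

Real GDP 2015 = 5080.3 / 1.176 = 4319.98.
Real GDP 2021 = 6971.6 / 1.557 = 4477.59.
Real growth = 4477.59 / 4319.98 − 1 = 0.0365.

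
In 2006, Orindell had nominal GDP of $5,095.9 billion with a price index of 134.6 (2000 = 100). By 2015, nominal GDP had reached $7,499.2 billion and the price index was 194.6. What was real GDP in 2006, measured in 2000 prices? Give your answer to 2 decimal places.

$3,785.96 billion

Real GDP = Nominal / (price index/100) = 5095.9 / 1.346 = 3785.96.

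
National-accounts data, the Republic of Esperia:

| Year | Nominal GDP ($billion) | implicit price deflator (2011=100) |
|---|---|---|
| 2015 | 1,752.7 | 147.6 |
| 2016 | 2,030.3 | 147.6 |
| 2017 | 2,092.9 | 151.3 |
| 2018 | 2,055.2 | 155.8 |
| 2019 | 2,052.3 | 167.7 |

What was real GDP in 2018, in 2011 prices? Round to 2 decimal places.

Real GDP 2018 = 2055.2 / 1.558 = 1319.13.

$1,319.13 billion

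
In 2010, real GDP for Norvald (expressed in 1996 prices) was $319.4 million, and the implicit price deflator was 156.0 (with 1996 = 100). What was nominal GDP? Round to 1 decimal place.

Nominal GDP = Real × (implicit price deflator/100) = 319.4 × 1.560 = 498.26.

$498.3 million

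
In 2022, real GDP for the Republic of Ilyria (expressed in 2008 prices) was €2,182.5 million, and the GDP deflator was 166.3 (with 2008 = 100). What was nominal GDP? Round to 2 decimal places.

€3,629.50 million

Nominal GDP = Real × (GDP deflator/100) = 2182.5 × 1.663 = 3629.50.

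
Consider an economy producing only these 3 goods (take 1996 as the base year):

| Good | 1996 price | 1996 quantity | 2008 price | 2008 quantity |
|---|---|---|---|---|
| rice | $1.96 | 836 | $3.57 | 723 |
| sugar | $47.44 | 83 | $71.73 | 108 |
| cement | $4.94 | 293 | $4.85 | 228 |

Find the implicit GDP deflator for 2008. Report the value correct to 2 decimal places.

149.13

Nominal GDP 2008 = 3.57·723 + 71.73·108 + 4.85·228 = 11433.75.
Real GDP 2008 (at 1996 prices) = 1.96·723 + 47.44·108 + 4.94·228 = 7666.92.
Deflator = Nominal/Real × 100 = 11433.75/7666.92 × 100 = 149.131.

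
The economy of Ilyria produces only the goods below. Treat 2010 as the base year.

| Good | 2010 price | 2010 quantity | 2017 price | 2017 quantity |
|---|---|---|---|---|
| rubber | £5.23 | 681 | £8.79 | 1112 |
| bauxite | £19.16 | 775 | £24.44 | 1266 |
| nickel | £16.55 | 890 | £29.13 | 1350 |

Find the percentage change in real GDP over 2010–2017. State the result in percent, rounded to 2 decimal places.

Real GDP 2010 = Nominal GDP 2010 = 5.23·681 + 19.16·775 + 16.55·890 = 33140.13.
Real GDP 2017 (at 2010 prices) = 5.23·1112 + 19.16·1266 + 16.55·1350 = 52414.82.
Real growth = 52414.82/33140.13 − 1 = 0.5816.

58.16%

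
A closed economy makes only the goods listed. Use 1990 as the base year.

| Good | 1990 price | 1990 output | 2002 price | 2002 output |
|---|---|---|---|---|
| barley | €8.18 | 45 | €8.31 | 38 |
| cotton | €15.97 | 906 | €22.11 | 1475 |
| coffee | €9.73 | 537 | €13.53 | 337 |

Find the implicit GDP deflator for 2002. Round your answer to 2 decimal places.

138.10

Nominal GDP 2002 = 8.31·38 + 22.11·1475 + 13.53·337 = 37487.64.
Real GDP 2002 (at 1990 prices) = 8.18·38 + 15.97·1475 + 9.73·337 = 27145.60.
Deflator = Nominal/Real × 100 = 37487.64/27145.60 × 100 = 138.098.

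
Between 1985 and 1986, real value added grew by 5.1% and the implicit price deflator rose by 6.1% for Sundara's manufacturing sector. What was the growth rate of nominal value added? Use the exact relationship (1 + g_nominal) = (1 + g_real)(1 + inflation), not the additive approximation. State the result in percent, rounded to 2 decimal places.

11.51%

(1 + g_nom) = (1 + g_real)(1 + π) = 1.0510 × 1.0610 = 1.11511.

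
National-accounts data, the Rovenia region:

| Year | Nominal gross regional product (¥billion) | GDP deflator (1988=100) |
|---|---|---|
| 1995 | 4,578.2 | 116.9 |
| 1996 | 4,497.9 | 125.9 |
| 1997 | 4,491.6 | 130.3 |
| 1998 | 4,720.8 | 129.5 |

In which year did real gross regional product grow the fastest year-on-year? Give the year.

1998

1996: real = 4497.9/1.259 = 3572.60; growth vs 1995 (3916.34) = -8.78%.
1997: real = 4491.6/1.303 = 3447.12; growth vs 1996 (3572.60) = -3.51%.
1998: real = 4720.8/1.295 = 3645.41; growth vs 1997 (3447.12) = 5.75%.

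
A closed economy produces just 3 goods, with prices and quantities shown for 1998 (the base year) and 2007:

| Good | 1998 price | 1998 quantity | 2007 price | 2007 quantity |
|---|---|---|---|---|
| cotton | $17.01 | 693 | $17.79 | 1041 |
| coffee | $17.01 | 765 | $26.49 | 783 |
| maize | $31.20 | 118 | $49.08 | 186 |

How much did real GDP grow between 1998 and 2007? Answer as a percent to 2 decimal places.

29.31%

Real GDP 1998 = Nominal GDP 1998 = 17.01·693 + 17.01·765 + 31.20·118 = 28482.18.
Real GDP 2007 (at 1998 prices) = 17.01·1041 + 17.01·783 + 31.20·186 = 36829.44.
Real growth = 36829.44/28482.18 − 1 = 0.2931.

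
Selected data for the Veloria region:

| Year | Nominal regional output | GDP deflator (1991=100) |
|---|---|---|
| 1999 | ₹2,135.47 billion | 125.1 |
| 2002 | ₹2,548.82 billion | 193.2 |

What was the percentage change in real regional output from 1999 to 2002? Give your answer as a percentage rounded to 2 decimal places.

Real regional output 1999 = 2135.47 / 1.251 = 1707.01.
Real regional output 2002 = 2548.82 / 1.932 = 1319.27.
Real growth = 1319.27 / 1707.01 − 1 = -0.2271.

-22.71%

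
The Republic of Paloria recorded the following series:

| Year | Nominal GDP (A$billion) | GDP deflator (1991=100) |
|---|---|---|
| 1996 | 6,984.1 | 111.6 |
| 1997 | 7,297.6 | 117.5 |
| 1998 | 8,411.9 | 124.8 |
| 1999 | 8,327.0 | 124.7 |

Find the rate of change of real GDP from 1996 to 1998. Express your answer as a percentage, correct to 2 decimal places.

Real GDP 1996 = 6984.1/1.116 = 6258.15.
Real GDP 1998 = 8411.9/1.248 = 6740.30.
Change = 6740.30/6258.15 − 1 = 0.0770.

7.70%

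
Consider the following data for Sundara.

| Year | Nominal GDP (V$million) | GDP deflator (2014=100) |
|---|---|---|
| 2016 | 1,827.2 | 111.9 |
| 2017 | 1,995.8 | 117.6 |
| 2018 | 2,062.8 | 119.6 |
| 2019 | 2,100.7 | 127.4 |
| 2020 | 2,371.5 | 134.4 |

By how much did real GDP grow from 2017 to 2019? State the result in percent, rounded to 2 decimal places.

Real GDP 2017 = 1995.8/1.176 = 1697.11.
Real GDP 2019 = 2100.7/1.274 = 1648.90.
Change = 1648.90/1697.11 − 1 = -0.0284.

-2.84%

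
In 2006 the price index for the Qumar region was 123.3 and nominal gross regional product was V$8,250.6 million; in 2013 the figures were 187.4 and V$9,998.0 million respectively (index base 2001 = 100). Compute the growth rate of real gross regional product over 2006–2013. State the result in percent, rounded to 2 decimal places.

Deflate each year: 2006 → 8250.6/1.233 = 6691.48; 2013 → 9998.0/1.874 = 5335.11.
So real gross regional product changed by 5335.11/6691.48 − 1 = -0.2027, i.e. -20.27%.

-20.27%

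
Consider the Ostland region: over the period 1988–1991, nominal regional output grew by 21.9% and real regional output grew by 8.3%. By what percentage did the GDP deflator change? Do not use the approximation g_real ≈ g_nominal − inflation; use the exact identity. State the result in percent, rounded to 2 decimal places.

(1 + g_nom) = (1 + g_real)(1 + π), so π = 1.2190 / 1.0830 − 1 = 0.12558.

12.56%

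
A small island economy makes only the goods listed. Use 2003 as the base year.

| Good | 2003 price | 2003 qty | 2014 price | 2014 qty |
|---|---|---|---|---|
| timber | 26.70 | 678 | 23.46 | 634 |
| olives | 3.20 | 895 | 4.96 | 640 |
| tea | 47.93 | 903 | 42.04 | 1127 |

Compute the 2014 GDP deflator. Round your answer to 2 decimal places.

89.63

Nominal GDP 2014 = 23.46·634 + 4.96·640 + 42.04·1127 = 65427.12.
Real GDP 2014 (at 2003 prices) = 26.70·634 + 3.20·640 + 47.93·1127 = 72992.91.
Deflator = Nominal/Real × 100 = 65427.12/72992.91 × 100 = 89.635.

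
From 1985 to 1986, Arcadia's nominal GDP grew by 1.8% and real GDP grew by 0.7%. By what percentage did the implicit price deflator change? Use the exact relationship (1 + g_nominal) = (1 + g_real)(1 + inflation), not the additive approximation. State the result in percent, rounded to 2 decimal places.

(1 + g_nom) = (1 + g_real)(1 + π), so π = 1.0180 / 1.0070 − 1 = 0.01092.

1.09%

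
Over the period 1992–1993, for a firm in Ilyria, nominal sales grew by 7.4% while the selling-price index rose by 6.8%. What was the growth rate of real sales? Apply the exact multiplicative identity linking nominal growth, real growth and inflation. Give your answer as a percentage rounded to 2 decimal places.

(1 + g_nom) = (1 + g_real)(1 + π), so g_real = 1.0740 / 1.0680 − 1 = 0.00562.

0.56%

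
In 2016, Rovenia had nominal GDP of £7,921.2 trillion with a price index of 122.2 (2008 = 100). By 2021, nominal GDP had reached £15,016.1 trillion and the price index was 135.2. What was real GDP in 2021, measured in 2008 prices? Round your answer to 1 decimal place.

Real GDP = Nominal / (price index/100) = 15016.1 / 1.352 = 11106.58.

£11,106.6 trillion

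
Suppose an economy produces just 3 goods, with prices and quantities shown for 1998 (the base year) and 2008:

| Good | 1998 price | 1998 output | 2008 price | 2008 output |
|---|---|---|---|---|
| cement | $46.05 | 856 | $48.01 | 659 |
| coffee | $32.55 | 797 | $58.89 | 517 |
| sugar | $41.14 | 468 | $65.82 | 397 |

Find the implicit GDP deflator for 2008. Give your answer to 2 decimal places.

Nominal GDP 2008 = 48.01·659 + 58.89·517 + 65.82·397 = 88215.26.
Real GDP 2008 (at 1998 prices) = 46.05·659 + 32.55·517 + 41.14·397 = 63507.88.
Deflator = Nominal/Real × 100 = 88215.26/63507.88 × 100 = 138.904.

138.90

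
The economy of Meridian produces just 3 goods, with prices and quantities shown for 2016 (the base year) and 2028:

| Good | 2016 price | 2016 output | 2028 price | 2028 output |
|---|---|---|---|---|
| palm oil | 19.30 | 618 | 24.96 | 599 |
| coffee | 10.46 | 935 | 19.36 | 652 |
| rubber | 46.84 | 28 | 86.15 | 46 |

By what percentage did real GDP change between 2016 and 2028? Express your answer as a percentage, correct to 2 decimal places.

Real GDP 2016 = Nominal GDP 2016 = 19.30·618 + 10.46·935 + 46.84·28 = 23019.02.
Real GDP 2028 (at 2016 prices) = 19.30·599 + 10.46·652 + 46.84·46 = 20535.26.
Real growth = 20535.26/23019.02 − 1 = -0.1079.

-10.79%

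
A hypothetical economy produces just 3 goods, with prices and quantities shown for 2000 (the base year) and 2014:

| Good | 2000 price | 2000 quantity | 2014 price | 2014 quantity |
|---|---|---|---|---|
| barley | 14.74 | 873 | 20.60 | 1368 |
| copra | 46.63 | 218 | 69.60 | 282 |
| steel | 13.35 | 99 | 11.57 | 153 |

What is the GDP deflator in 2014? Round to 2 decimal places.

Nominal GDP 2014 = 20.60·1368 + 69.60·282 + 11.57·153 = 49578.21.
Real GDP 2014 (at 2000 prices) = 14.74·1368 + 46.63·282 + 13.35·153 = 35356.53.
Deflator = Nominal/Real × 100 = 49578.21/35356.53 × 100 = 140.224.

140.22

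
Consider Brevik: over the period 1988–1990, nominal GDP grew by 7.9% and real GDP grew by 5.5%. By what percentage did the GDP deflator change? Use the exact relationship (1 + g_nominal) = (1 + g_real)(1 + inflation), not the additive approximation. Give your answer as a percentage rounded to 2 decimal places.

(1 + g_nom) = (1 + g_real)(1 + π), so π = 1.0790 / 1.0550 − 1 = 0.02275.

2.27%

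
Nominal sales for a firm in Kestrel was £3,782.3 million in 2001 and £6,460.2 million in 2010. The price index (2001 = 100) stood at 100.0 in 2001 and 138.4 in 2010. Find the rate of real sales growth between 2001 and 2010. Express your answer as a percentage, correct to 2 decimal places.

Deflate each year: 2001 → 3782.3/1.000 = 3782.30; 2010 → 6460.2/1.384 = 4667.77.
So real sales changed by 4667.77/3782.30 − 1 = 0.2341, i.e. 23.41%.

23.41%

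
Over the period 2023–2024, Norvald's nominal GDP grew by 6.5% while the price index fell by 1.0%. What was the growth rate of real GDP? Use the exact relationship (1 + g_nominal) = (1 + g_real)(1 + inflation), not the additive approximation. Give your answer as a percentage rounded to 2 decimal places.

7.58%

(1 + g_nom) = (1 + g_real)(1 + π), so g_real = 1.0650 / 0.9900 − 1 = 0.07576.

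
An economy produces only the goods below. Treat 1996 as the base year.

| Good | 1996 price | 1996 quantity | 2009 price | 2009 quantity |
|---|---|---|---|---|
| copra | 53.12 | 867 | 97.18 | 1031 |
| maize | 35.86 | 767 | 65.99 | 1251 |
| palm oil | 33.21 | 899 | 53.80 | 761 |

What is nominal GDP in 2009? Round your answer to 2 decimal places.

Nominal GDP 2009 = Σ (p_2009 × q_2009) = 97.18·1031 + 65.99·1251 + 53.80·761 = 223687.87.

223687.87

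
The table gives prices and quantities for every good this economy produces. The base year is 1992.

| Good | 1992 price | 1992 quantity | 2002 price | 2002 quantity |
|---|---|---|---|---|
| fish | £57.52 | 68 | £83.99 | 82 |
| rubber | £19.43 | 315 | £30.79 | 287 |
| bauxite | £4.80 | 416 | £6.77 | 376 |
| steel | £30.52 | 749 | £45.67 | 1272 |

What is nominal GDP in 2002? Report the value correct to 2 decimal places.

£76361.67

Nominal GDP 2002 = Σ (p_2002 × q_2002) = 83.99·82 + 30.79·287 + 6.77·376 + 45.67·1272 = 76361.67.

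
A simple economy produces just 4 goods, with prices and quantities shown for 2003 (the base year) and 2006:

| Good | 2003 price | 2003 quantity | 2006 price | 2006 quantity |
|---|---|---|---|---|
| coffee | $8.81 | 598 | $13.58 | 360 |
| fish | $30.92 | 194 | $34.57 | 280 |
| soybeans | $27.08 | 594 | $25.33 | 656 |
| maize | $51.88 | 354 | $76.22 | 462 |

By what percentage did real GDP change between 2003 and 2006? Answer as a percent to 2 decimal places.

Real GDP 2003 = Nominal GDP 2003 = 8.81·598 + 30.92·194 + 27.08·594 + 51.88·354 = 45717.90.
Real GDP 2006 (at 2003 prices) = 8.81·360 + 30.92·280 + 27.08·656 + 51.88·462 = 53562.24.
Real growth = 53562.24/45717.90 − 1 = 0.1716.

17.16%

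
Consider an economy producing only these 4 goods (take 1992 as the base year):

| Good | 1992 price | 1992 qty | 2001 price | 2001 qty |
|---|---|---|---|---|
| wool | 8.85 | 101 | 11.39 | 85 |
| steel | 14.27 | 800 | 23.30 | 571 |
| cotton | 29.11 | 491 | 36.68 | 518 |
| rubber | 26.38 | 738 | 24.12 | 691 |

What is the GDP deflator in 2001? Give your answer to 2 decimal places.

Nominal GDP 2001 = 11.39·85 + 23.30·571 + 36.68·518 + 24.12·691 = 49939.61.
Real GDP 2001 (at 1992 prices) = 8.85·85 + 14.27·571 + 29.11·518 + 26.38·691 = 42207.98.
Deflator = Nominal/Real × 100 = 49939.61/42207.98 × 100 = 118.318.

118.32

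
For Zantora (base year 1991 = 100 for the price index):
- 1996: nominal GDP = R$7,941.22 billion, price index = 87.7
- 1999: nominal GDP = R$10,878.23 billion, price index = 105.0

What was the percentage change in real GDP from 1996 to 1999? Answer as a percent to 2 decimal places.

Deflate each year: 1996 → 7941.22/0.877 = 9054.98; 1999 → 10878.23/1.050 = 10360.22.
So real GDP changed by 10360.22/9054.98 − 1 = 0.1441, i.e. 14.41%.

14.41%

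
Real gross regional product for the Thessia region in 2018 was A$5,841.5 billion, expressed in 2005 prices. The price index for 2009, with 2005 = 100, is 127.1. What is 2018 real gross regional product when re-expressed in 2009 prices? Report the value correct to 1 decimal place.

Real gross regional product in 2009 prices = Real gross regional product in 2005 prices × (P_2009/P_2005) = 5841.5 × 1.271 = 7424.55.

A$7,424.5 billion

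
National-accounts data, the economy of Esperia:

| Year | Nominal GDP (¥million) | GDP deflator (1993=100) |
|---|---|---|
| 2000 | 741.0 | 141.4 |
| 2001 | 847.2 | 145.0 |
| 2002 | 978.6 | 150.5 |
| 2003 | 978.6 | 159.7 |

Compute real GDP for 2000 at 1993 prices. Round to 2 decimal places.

¥524.05 million

Real GDP 2000 = 741.0 / 1.414 = 524.05.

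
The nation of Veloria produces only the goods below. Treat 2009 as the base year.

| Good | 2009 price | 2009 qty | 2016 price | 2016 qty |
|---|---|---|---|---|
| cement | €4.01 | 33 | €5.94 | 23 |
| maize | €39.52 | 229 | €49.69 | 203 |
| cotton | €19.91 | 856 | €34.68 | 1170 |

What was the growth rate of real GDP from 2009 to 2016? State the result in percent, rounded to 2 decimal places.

19.77%

Real GDP 2009 = Nominal GDP 2009 = 4.01·33 + 39.52·229 + 19.91·856 = 26225.37.
Real GDP 2016 (at 2009 prices) = 4.01·23 + 39.52·203 + 19.91·1170 = 31409.49.
Real growth = 31409.49/26225.37 − 1 = 0.1977.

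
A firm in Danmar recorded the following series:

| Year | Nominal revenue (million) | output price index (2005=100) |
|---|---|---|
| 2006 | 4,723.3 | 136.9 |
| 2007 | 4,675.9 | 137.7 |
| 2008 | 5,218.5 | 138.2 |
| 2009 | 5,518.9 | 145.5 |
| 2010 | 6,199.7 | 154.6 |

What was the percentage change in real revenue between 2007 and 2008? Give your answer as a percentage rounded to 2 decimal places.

Real revenue 2007 = 4675.9/1.377 = 3395.72.
Real revenue 2008 = 5218.5/1.382 = 3776.05.
Change = 3776.05/3395.72 − 1 = 0.1120.

11.20%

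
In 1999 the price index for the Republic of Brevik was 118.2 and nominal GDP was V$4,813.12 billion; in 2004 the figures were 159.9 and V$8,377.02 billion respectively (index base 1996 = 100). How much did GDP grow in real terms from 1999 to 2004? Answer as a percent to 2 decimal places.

Real GDP 1999 = 4813.12 / 1.182 = 4072.01.
Real GDP 2004 = 8377.02 / 1.599 = 5238.91.
Real growth = 5238.91 / 4072.01 − 1 = 0.2866.

28.66%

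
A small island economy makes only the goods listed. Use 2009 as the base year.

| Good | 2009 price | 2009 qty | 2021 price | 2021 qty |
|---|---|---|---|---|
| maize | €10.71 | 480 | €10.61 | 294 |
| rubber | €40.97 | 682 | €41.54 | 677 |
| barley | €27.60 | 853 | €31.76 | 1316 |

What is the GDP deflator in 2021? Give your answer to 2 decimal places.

Nominal GDP 2021 = 10.61·294 + 41.54·677 + 31.76·1316 = 73038.08.
Real GDP 2021 (at 2009 prices) = 10.71·294 + 40.97·677 + 27.60·1316 = 67207.03.
Deflator = Nominal/Real × 100 = 73038.08/67207.03 × 100 = 108.676.

108.68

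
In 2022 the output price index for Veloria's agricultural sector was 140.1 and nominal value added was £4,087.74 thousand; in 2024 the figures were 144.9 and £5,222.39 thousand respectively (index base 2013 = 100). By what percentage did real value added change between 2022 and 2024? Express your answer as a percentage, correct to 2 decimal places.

23.53%

Real value added 2022 = 4087.74 / 1.401 = 2917.73.
Real value added 2024 = 5222.39 / 1.449 = 3604.13.
Real growth = 3604.13 / 2917.73 − 1 = 0.2353.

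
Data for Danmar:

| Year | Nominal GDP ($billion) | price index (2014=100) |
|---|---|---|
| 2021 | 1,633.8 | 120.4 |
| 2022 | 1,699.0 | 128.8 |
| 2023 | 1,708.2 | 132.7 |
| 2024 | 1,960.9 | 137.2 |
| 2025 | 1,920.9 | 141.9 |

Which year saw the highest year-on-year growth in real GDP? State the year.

2022: real = 1699.0/1.288 = 1319.10; growth vs 2021 (1356.98) = -2.79%.
2023: real = 1708.2/1.327 = 1287.26; growth vs 2022 (1319.10) = -2.41%.
2024: real = 1960.9/1.372 = 1429.23; growth vs 2023 (1287.26) = 11.03%.
2025: real = 1920.9/1.419 = 1353.70; growth vs 2024 (1429.23) = -5.28%.

2024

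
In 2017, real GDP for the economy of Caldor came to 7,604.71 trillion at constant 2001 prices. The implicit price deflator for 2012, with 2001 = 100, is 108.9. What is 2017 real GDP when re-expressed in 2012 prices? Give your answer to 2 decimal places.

8,281.53 trillion

Real GDP in 2012 prices = Real GDP in 2001 prices × (P_2012/P_2001) = 7604.71 × 1.089 = 8281.53.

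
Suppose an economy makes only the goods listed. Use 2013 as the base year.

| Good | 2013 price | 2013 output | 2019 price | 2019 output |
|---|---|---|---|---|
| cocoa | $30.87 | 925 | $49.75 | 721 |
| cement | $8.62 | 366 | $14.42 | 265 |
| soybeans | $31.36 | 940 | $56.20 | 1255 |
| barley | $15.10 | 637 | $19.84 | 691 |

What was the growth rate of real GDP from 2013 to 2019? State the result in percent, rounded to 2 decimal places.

4.98%

Real GDP 2013 = Nominal GDP 2013 = 30.87·925 + 8.62·366 + 31.36·940 + 15.10·637 = 70806.77.
Real GDP 2019 (at 2013 prices) = 30.87·721 + 8.62·265 + 31.36·1255 + 15.10·691 = 74332.47.
Real growth = 74332.47/70806.77 − 1 = 0.0498.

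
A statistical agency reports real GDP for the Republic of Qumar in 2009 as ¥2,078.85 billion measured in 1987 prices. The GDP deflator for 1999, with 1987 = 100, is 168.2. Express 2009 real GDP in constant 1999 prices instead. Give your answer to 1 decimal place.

¥3,496.6 billion

Real GDP in 1999 prices = Real GDP in 1987 prices × (P_1999/P_1987) = 2078.85 × 1.682 = 3496.63.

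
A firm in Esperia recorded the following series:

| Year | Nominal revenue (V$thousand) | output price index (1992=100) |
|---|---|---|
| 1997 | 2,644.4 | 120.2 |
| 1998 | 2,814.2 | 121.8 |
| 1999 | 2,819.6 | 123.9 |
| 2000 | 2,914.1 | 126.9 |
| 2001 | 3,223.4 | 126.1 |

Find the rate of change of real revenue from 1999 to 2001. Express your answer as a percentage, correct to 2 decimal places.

Real revenue 1999 = 2819.6/1.239 = 2275.71.
Real revenue 2001 = 3223.4/1.261 = 2556.23.
Change = 2556.23/2275.71 − 1 = 0.1233.

12.33%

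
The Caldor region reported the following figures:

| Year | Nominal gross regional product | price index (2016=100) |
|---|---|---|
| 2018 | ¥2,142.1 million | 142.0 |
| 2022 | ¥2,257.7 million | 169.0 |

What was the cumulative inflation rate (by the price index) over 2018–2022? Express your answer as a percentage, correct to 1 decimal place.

19.0%

Price-level change = 169.0 / 142.0 − 1 = 0.1901.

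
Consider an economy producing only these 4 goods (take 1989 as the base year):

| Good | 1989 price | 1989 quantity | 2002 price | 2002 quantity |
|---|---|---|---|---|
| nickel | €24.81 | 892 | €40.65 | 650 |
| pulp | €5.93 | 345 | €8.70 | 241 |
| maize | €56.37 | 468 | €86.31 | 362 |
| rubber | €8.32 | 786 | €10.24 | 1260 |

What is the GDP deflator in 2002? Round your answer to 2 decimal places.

Nominal GDP 2002 = 40.65·650 + 8.70·241 + 86.31·362 + 10.24·1260 = 72665.82.
Real GDP 2002 (at 1989 prices) = 24.81·650 + 5.93·241 + 56.37·362 + 8.32·1260 = 48444.77.
Deflator = Nominal/Real × 100 = 72665.82/48444.77 × 100 = 149.997.

150.00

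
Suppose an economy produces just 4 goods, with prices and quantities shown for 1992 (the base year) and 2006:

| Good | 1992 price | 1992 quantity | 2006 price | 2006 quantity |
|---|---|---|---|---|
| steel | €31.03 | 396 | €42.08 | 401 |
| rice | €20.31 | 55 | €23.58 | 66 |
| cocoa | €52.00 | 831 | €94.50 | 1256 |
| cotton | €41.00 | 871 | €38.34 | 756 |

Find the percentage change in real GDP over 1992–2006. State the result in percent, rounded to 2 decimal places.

Real GDP 1992 = Nominal GDP 1992 = 31.03·396 + 20.31·55 + 52.00·831 + 41.00·871 = 92327.93.
Real GDP 2006 (at 1992 prices) = 31.03·401 + 20.31·66 + 52.00·1256 + 41.00·756 = 110091.49.
Real growth = 110091.49/92327.93 − 1 = 0.1924.

19.24%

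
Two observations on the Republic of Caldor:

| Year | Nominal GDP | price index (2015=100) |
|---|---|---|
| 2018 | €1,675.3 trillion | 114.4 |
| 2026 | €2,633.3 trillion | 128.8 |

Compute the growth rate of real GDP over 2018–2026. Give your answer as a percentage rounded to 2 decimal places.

Real GDP 2018 = 1675.3 / 1.144 = 1464.42.
Real GDP 2026 = 2633.3 / 1.288 = 2044.49.
Real growth = 2044.49 / 1464.42 − 1 = 0.3961.

39.61%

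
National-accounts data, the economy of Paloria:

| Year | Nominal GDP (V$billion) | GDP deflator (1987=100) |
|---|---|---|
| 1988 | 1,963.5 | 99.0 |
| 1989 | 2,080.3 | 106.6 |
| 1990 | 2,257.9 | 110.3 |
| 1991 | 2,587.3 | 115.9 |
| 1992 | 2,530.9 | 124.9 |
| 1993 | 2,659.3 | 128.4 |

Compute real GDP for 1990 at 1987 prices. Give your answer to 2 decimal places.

Real GDP 1990 = 2257.9 / 1.103 = 2047.05.

V$2,047.05 billion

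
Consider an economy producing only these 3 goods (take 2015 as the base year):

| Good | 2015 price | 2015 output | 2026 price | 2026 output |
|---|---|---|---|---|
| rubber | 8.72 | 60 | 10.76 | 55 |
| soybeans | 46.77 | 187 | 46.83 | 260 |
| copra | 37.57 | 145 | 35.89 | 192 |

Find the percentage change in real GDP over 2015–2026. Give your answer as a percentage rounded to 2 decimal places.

34.90%

Real GDP 2015 = Nominal GDP 2015 = 8.72·60 + 46.77·187 + 37.57·145 = 14716.84.
Real GDP 2026 (at 2015 prices) = 8.72·55 + 46.77·260 + 37.57·192 = 19853.24.
Real growth = 19853.24/14716.84 − 1 = 0.3490.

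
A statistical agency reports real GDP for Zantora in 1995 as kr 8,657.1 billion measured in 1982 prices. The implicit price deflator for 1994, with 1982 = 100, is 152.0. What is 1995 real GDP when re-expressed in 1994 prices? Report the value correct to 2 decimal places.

kr 13,158.79 billion

Real GDP in 1994 prices = Real GDP in 1982 prices × (P_1994/P_1982) = 8657.1 × 1.520 = 13158.79.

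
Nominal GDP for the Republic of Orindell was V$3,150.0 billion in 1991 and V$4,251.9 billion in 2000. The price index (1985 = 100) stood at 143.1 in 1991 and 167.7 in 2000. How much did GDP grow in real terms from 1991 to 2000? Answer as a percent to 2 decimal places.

Deflate each year: 1991 → 3150.0/1.431 = 2201.26; 2000 → 4251.9/1.677 = 2535.42.
So real GDP changed by 2535.42/2201.26 − 1 = 0.1518, i.e. 15.18%.

15.18%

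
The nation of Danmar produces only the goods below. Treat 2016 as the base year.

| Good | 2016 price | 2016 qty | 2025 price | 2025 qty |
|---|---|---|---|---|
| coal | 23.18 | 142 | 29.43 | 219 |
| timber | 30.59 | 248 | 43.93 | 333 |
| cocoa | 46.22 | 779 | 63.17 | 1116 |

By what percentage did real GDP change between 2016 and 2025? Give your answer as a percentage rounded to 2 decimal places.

Real GDP 2016 = Nominal GDP 2016 = 23.18·142 + 30.59·248 + 46.22·779 = 46883.26.
Real GDP 2025 (at 2016 prices) = 23.18·219 + 30.59·333 + 46.22·1116 = 66844.41.
Real growth = 66844.41/46883.26 − 1 = 0.4258.

42.58%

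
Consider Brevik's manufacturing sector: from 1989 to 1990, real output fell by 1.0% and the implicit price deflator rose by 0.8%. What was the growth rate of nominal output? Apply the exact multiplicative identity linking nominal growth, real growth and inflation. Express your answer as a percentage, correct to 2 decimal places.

(1 + g_nom) = (1 + g_real)(1 + π) = 0.9900 × 1.0080 = 0.99792.

-0.21%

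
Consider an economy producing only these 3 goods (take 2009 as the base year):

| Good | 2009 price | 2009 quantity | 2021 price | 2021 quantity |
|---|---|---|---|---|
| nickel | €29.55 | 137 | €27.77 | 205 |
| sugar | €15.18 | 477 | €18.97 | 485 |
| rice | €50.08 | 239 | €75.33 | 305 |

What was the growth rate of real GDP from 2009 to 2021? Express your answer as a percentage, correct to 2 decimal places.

23.37%

Real GDP 2009 = Nominal GDP 2009 = 29.55·137 + 15.18·477 + 50.08·239 = 23258.33.
Real GDP 2021 (at 2009 prices) = 29.55·205 + 15.18·485 + 50.08·305 = 28694.45.
Real growth = 28694.45/23258.33 − 1 = 0.2337.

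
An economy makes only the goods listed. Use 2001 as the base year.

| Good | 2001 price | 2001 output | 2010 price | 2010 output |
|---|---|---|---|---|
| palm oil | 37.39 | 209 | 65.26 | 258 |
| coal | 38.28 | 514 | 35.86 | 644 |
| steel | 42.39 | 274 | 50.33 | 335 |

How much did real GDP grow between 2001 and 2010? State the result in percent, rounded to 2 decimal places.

Real GDP 2001 = Nominal GDP 2001 = 37.39·209 + 38.28·514 + 42.39·274 = 39105.29.
Real GDP 2010 (at 2001 prices) = 37.39·258 + 38.28·644 + 42.39·335 = 48499.59.
Real growth = 48499.59/39105.29 − 1 = 0.2402.

24.02%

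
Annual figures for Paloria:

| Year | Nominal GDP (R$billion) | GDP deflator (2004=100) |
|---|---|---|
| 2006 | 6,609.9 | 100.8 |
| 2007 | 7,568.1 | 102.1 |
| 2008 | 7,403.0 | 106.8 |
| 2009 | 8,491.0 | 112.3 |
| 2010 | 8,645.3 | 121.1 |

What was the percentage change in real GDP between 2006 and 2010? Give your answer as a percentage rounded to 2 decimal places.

8.87%

Real GDP 2006 = 6609.9/1.008 = 6557.44.
Real GDP 2010 = 8645.3/1.211 = 7138.98.
Change = 7138.98/6557.44 − 1 = 0.0887.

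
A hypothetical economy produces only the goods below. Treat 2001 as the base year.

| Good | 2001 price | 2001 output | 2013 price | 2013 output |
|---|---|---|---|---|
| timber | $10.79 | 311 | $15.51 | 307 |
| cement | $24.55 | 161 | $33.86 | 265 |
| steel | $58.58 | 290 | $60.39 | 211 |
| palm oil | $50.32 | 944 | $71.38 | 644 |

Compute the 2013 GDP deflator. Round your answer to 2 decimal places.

Nominal GDP 2013 = 15.51·307 + 33.86·265 + 60.39·211 + 71.38·644 = 72445.48.
Real GDP 2013 (at 2001 prices) = 10.79·307 + 24.55·265 + 58.58·211 + 50.32·644 = 54584.74.
Deflator = Nominal/Real × 100 = 72445.48/54584.74 × 100 = 132.721.

132.72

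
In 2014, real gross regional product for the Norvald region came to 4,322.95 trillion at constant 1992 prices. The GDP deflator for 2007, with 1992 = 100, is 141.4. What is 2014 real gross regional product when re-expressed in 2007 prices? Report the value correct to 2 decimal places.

Real gross regional product in 2007 prices = Real gross regional product in 1992 prices × (P_2007/P_1992) = 4322.95 × 1.414 = 6112.65.

6,112.65 trillion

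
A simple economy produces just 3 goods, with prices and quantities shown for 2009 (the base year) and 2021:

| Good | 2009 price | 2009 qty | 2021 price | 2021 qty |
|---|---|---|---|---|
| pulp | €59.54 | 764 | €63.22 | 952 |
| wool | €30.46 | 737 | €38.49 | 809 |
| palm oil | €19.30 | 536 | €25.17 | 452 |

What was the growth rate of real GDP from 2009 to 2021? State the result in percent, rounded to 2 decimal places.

Real GDP 2009 = Nominal GDP 2009 = 59.54·764 + 30.46·737 + 19.30·536 = 78282.38.
Real GDP 2021 (at 2009 prices) = 59.54·952 + 30.46·809 + 19.30·452 = 90047.82.
Real growth = 90047.82/78282.38 − 1 = 0.1503.

15.03%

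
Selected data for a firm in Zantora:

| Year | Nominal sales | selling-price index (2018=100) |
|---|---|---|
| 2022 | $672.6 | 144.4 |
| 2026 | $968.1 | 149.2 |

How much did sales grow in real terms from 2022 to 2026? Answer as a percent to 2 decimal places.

39.30%

Deflate each year: 2022 → 672.6/1.444 = 465.79; 2026 → 968.1/1.492 = 648.86.
So real sales changed by 648.86/465.79 − 1 = 0.3930, i.e. 39.30%.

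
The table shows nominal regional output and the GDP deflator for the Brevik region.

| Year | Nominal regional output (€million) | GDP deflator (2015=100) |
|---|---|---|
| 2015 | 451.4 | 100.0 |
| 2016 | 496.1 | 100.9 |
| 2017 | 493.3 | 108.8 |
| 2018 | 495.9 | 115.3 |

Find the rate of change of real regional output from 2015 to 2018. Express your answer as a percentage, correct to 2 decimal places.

Real regional output 2015 = 451.4/1.000 = 451.40.
Real regional output 2018 = 495.9/1.153 = 430.10.
Change = 430.10/451.40 − 1 = -0.0472.

-4.72%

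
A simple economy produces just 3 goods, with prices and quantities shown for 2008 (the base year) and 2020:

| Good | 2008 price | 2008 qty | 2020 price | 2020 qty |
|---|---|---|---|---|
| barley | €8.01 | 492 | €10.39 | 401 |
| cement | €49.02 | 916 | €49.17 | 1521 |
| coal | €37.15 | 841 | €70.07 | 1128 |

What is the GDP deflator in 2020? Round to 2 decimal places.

132.02

Nominal GDP 2020 = 10.39·401 + 49.17·1521 + 70.07·1128 = 157992.92.
Real GDP 2020 (at 2008 prices) = 8.01·401 + 49.02·1521 + 37.15·1128 = 119676.63.
Deflator = Nominal/Real × 100 = 157992.92/119676.63 × 100 = 132.017.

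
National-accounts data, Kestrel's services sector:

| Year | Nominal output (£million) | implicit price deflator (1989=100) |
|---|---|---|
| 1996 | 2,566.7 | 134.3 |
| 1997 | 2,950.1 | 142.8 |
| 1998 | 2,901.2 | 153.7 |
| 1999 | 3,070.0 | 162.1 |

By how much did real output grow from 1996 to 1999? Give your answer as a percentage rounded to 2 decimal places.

Real output 1996 = 2566.7/1.343 = 1911.17.
Real output 1999 = 3070.0/1.621 = 1893.89.
Change = 1893.89/1911.17 − 1 = -0.0090.

-0.90%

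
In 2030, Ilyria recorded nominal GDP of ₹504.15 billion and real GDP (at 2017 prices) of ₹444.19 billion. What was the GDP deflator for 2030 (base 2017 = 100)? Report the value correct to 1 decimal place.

GDP deflator = (Nominal / Real) × 100 = 504.15 / 444.19 × 100 = 113.50.

113.5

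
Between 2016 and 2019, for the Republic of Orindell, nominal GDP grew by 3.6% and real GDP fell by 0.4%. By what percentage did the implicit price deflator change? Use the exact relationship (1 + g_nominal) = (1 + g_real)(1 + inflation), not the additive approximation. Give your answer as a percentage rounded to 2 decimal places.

(1 + g_nom) = (1 + g_real)(1 + π), so π = 1.0360 / 0.9960 − 1 = 0.04016.

4.02%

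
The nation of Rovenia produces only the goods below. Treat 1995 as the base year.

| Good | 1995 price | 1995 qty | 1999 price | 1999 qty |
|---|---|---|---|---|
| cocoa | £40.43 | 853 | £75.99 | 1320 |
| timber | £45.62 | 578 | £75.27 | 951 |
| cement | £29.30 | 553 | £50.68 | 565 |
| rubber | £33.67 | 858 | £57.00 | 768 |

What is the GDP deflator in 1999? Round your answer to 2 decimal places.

175.55

Nominal GDP 1999 = 75.99·1320 + 75.27·951 + 50.68·565 + 57.00·768 = 244298.77.
Real GDP 1999 (at 1995 prices) = 40.43·1320 + 45.62·951 + 29.30·565 + 33.67·768 = 139165.28.
Deflator = Nominal/Real × 100 = 244298.77/139165.28 × 100 = 175.546.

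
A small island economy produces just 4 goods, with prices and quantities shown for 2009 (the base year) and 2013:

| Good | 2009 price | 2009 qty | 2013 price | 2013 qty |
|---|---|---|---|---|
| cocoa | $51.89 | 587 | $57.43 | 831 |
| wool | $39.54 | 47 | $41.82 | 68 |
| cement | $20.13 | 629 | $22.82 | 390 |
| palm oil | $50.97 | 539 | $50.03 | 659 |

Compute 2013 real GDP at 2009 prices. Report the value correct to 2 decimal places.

$87249.24

Real GDP 2013 = Σ (p_2009 × q_2013) = 51.89·831 + 39.54·68 + 20.13·390 + 50.97·659 = 87249.24.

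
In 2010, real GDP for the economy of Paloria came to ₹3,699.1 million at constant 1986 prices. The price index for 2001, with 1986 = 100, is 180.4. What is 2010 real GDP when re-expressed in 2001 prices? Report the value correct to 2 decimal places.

Real GDP in 2001 prices = Real GDP in 1986 prices × (P_2001/P_1986) = 3699.1 × 1.804 = 6673.18.

₹6,673.18 million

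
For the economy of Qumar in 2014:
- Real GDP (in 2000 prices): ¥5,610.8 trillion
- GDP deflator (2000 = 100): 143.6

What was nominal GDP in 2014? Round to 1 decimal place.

¥8,057.1 trillion

Nominal GDP = Real × (GDP deflator/100) = 5610.8 × 1.436 = 8057.11.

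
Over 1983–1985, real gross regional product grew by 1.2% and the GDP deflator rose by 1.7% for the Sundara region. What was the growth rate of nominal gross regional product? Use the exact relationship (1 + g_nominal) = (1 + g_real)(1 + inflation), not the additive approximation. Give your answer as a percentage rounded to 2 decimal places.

2.92%

(1 + g_nom) = (1 + g_real)(1 + π) = 1.0120 × 1.0170 = 1.02920.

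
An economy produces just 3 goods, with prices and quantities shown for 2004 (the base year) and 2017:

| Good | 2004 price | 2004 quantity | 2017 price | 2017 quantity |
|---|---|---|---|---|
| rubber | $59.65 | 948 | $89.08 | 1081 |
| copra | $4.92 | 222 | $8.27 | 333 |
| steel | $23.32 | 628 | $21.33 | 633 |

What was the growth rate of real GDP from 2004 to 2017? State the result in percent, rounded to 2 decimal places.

Real GDP 2004 = Nominal GDP 2004 = 59.65·948 + 4.92·222 + 23.32·628 = 72285.40.
Real GDP 2017 (at 2004 prices) = 59.65·1081 + 4.92·333 + 23.32·633 = 80881.57.
Real growth = 80881.57/72285.40 − 1 = 0.1189.

11.89%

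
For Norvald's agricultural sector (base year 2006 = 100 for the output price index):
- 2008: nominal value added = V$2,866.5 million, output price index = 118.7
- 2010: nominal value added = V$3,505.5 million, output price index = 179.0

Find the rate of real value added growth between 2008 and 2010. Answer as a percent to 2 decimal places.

Deflate each year: 2008 → 2866.5/1.187 = 2414.91; 2010 → 3505.5/1.790 = 1958.38.
So real value added changed by 1958.38/2414.91 − 1 = -0.1890, i.e. -18.90%.

-18.90%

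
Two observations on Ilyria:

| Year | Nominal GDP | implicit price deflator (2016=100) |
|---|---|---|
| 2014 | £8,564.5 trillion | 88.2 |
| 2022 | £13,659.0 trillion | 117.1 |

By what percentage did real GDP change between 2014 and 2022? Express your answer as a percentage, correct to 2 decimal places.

20.12%

Deflate each year: 2014 → 8564.5/0.882 = 9710.32; 2022 → 13659.0/1.171 = 11664.39.
So real GDP changed by 11664.39/9710.32 − 1 = 0.2012, i.e. 20.12%.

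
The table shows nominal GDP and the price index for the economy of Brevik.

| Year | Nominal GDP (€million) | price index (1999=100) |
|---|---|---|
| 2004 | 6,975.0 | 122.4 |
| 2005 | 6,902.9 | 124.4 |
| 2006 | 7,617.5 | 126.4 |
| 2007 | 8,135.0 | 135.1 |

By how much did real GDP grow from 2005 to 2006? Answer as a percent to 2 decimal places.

8.61%

Real GDP 2005 = 6902.9/1.244 = 5548.95.
Real GDP 2006 = 7617.5/1.264 = 6026.50.
Change = 6026.50/5548.95 − 1 = 0.0861.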